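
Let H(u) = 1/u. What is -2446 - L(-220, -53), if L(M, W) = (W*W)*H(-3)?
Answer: -4529/3 ≈ -1509.7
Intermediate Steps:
L(M, W) = -W²/3 (L(M, W) = (W*W)/(-3) = W²*(-⅓) = -W²/3)
-2446 - L(-220, -53) = -2446 - (-1)*(-53)²/3 = -2446 - (-1)*2809/3 = -2446 - 1*(-2809/3) = -2446 + 2809/3 = -4529/3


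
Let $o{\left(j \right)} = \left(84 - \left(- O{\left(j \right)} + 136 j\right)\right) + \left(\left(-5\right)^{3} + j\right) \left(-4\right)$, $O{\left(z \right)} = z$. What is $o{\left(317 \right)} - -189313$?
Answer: $145834$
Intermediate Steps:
$o{\left(j \right)} = 584 - 139 j$ ($o{\left(j \right)} = \left(84 + \left(- 136 j + j\right)\right) + \left(\left(-5\right)^{3} + j\right) \left(-4\right) = \left(84 - 135 j\right) + \left(-125 + j\right) \left(-4\right) = \left(84 - 135 j\right) - \left(-500 + 4 j\right) = 584 - 139 j$)
$o{\left(317 \right)} - -189313 = \left(584 - 44063\right) - -189313 = \left(584 - 44063\right) + 189313 = -43479 + 189313 = 145834$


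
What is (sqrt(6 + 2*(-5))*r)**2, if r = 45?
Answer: -8100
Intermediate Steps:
(sqrt(6 + 2*(-5))*r)**2 = (sqrt(6 + 2*(-5))*45)**2 = (sqrt(6 - 10)*45)**2 = (sqrt(-4)*45)**2 = ((2*I)*45)**2 = (90*I)**2 = -8100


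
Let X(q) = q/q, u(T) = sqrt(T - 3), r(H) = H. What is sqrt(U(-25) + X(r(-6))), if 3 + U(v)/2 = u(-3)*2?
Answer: sqrt(-5 + 4*I*sqrt(6)) ≈ 1.732 + 2.8284*I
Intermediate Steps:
u(T) = sqrt(-3 + T)
X(q) = 1
U(v) = -6 + 4*I*sqrt(6) (U(v) = -6 + 2*(sqrt(-3 - 3)*2) = -6 + 2*(sqrt(-6)*2) = -6 + 2*((I*sqrt(6))*2) = -6 + 2*(2*I*sqrt(6)) = -6 + 4*I*sqrt(6))
sqrt(U(-25) + X(r(-6))) = sqrt((-6 + 4*I*sqrt(6)) + 1) = sqrt(-5 + 4*I*sqrt(6))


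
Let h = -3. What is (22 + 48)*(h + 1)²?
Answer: 280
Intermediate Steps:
(22 + 48)*(h + 1)² = (22 + 48)*(-3 + 1)² = 70*(-2)² = 70*4 = 280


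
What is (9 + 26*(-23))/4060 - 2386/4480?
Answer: -44021/64960 ≈ -0.67766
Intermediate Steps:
(9 + 26*(-23))/4060 - 2386/4480 = (9 - 598)*(1/4060) - 2386*1/4480 = -589*1/4060 - 1193/2240 = -589/4060 - 1193/2240 = -44021/64960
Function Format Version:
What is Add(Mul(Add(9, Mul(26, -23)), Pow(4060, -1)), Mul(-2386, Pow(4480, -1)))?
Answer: Rational(-44021, 64960) ≈ -0.67766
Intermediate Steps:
Add(Mul(Add(9, Mul(26, -23)), Pow(4060, -1)), Mul(-2386, Pow(4480, -1))) = Add(Mul(Add(9, -598), Rational(1, 4060)), Mul(-2386, Rational(1, 4480))) = Add(Mul(-589, Rational(1, 4060)), Rational(-1193, 2240)) = Add(Rational(-589, 4060), Rational(-1193, 2240)) = Rational(-44021, 64960)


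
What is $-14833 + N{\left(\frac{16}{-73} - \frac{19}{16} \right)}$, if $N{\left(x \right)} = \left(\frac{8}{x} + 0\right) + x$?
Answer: $- \frac{28478496233}{1919024} \approx -14840.0$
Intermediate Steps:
$N{\left(x \right)} = x + \frac{8}{x}$ ($N{\left(x \right)} = \frac{8}{x} + x = x + \frac{8}{x}$)
$-14833 + N{\left(\frac{16}{-73} - \frac{19}{16} \right)} = -14833 + \left(\left(\frac{16}{-73} - \frac{19}{16}\right) + \frac{8}{\frac{16}{-73} - \frac{19}{16}}\right) = -14833 + \left(\left(16 \left(- \frac{1}{73}\right) - \frac{19}{16}\right) + \frac{8}{16 \left(- \frac{1}{73}\right) - \frac{19}{16}}\right) = -14833 + \left(\left(- \frac{16}{73} - \frac{19}{16}\right) + \frac{8}{- \frac{16}{73} - \frac{19}{16}}\right) = -14833 + \left(- \frac{1643}{1168} + \frac{8}{- \frac{1643}{1168}}\right) = -14833 + \left(- \frac{1643}{1168} + 8 \left(- \frac{1168}{1643}\right)\right) = -14833 - \frac{13613241}{1919024} = - \frac{28478496233}{1919024}$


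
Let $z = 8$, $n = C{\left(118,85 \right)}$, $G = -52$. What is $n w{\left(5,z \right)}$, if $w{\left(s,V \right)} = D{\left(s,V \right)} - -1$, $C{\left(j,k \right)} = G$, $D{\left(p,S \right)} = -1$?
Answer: $0$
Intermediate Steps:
$C{\left(j,k \right)} = -52$
$n = -52$
$w{\left(s,V \right)} = 0$ ($w{\left(s,V \right)} = -1 - -1 = -1 + 1 = 0$)
$n w{\left(5,z \right)} = \left(-52\right) 0 = 0$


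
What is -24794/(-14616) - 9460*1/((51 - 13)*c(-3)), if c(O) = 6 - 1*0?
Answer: -789371/19836 ≈ -39.795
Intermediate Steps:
c(O) = 6 (c(O) = 6 + 0 = 6)
-24794/(-14616) - 9460*1/((51 - 13)*c(-3)) = -24794/(-14616) - 9460*1/(6*(51 - 13)) = -24794*(-1/14616) - 9460/(6*38) = 1771/1044 - 9460/228 = 1771/1044 - 9460*1/228 = 1771/1044 - 2365/57 = -789371/19836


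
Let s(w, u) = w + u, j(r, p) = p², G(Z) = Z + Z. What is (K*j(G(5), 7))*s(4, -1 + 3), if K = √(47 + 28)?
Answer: 1470*√3 ≈ 2546.1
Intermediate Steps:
G(Z) = 2*Z
K = 5*√3 (K = √75 = 5*√3 ≈ 8.6602)
s(w, u) = u + w
(K*j(G(5), 7))*s(4, -1 + 3) = ((5*√3)*7²)*((-1 + 3) + 4) = ((5*√3)*49)*(2 + 4) = (245*√3)*6 = 1470*√3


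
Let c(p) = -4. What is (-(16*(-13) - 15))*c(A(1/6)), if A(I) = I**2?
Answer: -892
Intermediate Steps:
(-(16*(-13) - 15))*c(A(1/6)) = -(16*(-13) - 15)*(-4) = -(-208 - 15)*(-4) = -1*(-223)*(-4) = 223*(-4) = -892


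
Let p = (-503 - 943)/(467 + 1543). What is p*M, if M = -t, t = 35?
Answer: 1687/67 ≈ 25.179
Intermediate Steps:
p = -241/335 (p = -1446/2010 = -1446*1/2010 = -241/335 ≈ -0.71940)
M = -35 (M = -1*35 = -35)
p*M = -241/335*(-35) = 1687/67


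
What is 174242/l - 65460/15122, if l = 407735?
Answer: -12027722788/3082884335 ≈ -3.9015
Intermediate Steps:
174242/l - 65460/15122 = 174242/407735 - 65460/15122 = 174242*(1/407735) - 65460*1/15122 = 174242/407735 - 32730/7561 = -12027722788/3082884335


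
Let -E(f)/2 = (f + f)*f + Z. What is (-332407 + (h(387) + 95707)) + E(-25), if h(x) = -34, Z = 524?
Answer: -240282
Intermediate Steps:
E(f) = -1048 - 4*f² (E(f) = -2*((f + f)*f + 524) = -2*((2*f)*f + 524) = -2*(2*f² + 524) = -2*(524 + 2*f²) = -1048 - 4*f²)
(-332407 + (h(387) + 95707)) + E(-25) = (-332407 + (-34 + 95707)) + (-1048 - 4*(-25)²) = (-332407 + 95673) + (-1048 - 4*625) = -236734 + (-1048 - 2500) = -236734 - 3548 = -240282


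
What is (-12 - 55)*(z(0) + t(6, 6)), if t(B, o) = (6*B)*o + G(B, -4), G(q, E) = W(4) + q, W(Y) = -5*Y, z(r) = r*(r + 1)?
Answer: -13534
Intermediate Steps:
z(r) = r*(1 + r)
G(q, E) = -20 + q (G(q, E) = -5*4 + q = -20 + q)
t(B, o) = -20 + B + 6*B*o (t(B, o) = (6*B)*o + (-20 + B) = 6*B*o + (-20 + B) = -20 + B + 6*B*o)
(-12 - 55)*(z(0) + t(6, 6)) = (-12 - 55)*(0*(1 + 0) + (-20 + 6 + 6*6*6)) = -67*(0*1 + (-20 + 6 + 216)) = -67*(0 + 202) = -67*202 = -13534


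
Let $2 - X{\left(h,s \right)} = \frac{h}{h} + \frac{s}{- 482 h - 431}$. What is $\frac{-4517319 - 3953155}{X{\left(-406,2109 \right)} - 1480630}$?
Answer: $\frac{275658870619}{48184850213} \approx 5.7209$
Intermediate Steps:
$X{\left(h,s \right)} = 1 - \frac{s}{-431 - 482 h}$ ($X{\left(h,s \right)} = 2 - \left(\frac{h}{h} + \frac{s}{- 482 h - 431}\right) = 2 - \left(1 + \frac{s}{-431 - 482 h}\right) = 1 - \frac{s}{-431 - 482 h}$)
$\frac{-4517319 - 3953155}{X{\left(-406,2109 \right)} - 1480630} = \frac{-4517319 - 3953155}{\frac{431 + 2109 + 482 \left(-406\right)}{431 + 482 \left(-406\right)} - 1480630} = - \frac{8470474}{\frac{431 + 2109 - 195692}{431 - 195692} - 1480630} = - \frac{8470474}{\frac{1}{-195261} \left(-193152\right) - 1480630} = - \frac{8470474}{\left(- \frac{1}{195261}\right) \left(-193152\right) - 1480630} = - \frac{8470474}{\frac{64384}{65087} - 1480630} = - \frac{8470474}{- \frac{96369700426}{65087}} = \left(-8470474\right) \left(- \frac{65087}{96369700426}\right) = \frac{275658870619}{48184850213}$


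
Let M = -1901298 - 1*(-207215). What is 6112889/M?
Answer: -6112889/1694083 ≈ -3.6084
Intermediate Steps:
M = -1694083 (M = -1901298 + 207215 = -1694083)
6112889/M = 6112889/(-1694083) = 6112889*(-1/1694083) = -6112889/1694083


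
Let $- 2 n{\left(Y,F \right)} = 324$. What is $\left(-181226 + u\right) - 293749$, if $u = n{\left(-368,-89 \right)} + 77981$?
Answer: $-397156$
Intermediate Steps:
$n{\left(Y,F \right)} = -162$ ($n{\left(Y,F \right)} = \left(- \frac{1}{2}\right) 324 = -162$)
$u = 77819$ ($u = -162 + 77981 = 77819$)
$\left(-181226 + u\right) - 293749 = \left(-181226 + 77819\right) - 293749 = -103407 - 293749 = -397156$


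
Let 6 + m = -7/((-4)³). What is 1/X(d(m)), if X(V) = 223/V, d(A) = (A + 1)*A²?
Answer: -44486377/58458112 ≈ -0.76100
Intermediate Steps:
m = -377/64 (m = -6 - 7/((-4)³) = -6 - 7/(-64) = -6 - 7*(-1/64) = -6 + 7/64 = -377/64 ≈ -5.8906)
d(A) = A²*(1 + A) (d(A) = (1 + A)*A² = A²*(1 + A))
1/X(d(m)) = 1/(223/(((-377/64)²*(1 - 377/64)))) = 1/(223/(((142129/4096)*(-313/64)))) = 1/(223/(-44486377/262144)) = 1/(223*(-262144/44486377)) = 1/(-58458112/44486377) = -44486377/58458112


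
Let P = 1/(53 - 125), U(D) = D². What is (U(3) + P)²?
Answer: 418609/5184 ≈ 80.750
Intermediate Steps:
P = -1/72 (P = 1/(-72) = -1/72 ≈ -0.013889)
(U(3) + P)² = (3² - 1/72)² = (9 - 1/72)² = (647/72)² = 418609/5184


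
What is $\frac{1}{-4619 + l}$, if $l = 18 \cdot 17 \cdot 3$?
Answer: $- \frac{1}{3701} \approx -0.0002702$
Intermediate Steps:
$l = 918$ ($l = 306 \cdot 3 = 918$)
$\frac{1}{-4619 + l} = \frac{1}{-4619 + 918} = \frac{1}{-3701} = - \frac{1}{3701}$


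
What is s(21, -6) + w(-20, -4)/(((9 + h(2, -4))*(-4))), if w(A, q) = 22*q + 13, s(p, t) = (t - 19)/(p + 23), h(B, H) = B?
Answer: 25/22 ≈ 1.1364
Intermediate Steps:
s(p, t) = (-19 + t)/(23 + p)
w(A, q) = 13 + 22*q
s(21, -6) + w(-20, -4)/(((9 + h(2, -4))*(-4))) = (-19 - 6)/(23 + 21) + (13 + 22*(-4))/(((9 + 2)*(-4))) = -25/44 + (13 - 88)/((11*(-4))) = (1/44)*(-25) - 75/(-44) = -25/44 - 1/44*(-75) = -25/44 + 75/44 = 25/22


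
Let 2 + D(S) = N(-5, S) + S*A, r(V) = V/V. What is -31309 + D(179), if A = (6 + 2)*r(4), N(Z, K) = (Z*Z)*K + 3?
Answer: -25401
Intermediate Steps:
r(V) = 1
N(Z, K) = 3 + K*Z² (N(Z, K) = Z²*K + 3 = K*Z² + 3 = 3 + K*Z²)
A = 8 (A = (6 + 2)*1 = 8*1 = 8)
D(S) = 1 + 33*S (D(S) = -2 + ((3 + S*(-5)²) + S*8) = -2 + ((3 + S*25) + 8*S) = -2 + ((3 + 25*S) + 8*S) = -2 + (3 + 33*S) = 1 + 33*S)
-31309 + D(179) = -31309 + (1 + 33*179) = -31309 + (1 + 5907) = -31309 + 5908 = -25401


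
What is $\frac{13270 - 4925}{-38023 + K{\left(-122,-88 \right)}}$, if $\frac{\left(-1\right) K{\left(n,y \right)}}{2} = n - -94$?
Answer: $- \frac{8345}{37967} \approx -0.2198$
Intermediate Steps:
$K{\left(n,y \right)} = -188 - 2 n$ ($K{\left(n,y \right)} = - 2 \left(n - -94\right) = - 2 \left(n + 94\right) = - 2 \left(94 + n\right) = -188 - 2 n$)
$\frac{13270 - 4925}{-38023 + K{\left(-122,-88 \right)}} = \frac{13270 - 4925}{-38023 - -56} = \frac{8345}{-38023 + \left(-188 + 244\right)} = \frac{8345}{-38023 + 56} = \frac{8345}{-37967} = 8345 \left(- \frac{1}{37967}\right) = - \frac{8345}{37967}$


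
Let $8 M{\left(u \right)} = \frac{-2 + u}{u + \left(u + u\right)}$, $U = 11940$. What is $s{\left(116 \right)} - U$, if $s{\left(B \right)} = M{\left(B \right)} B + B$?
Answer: $- \frac{47277}{4} \approx -11819.0$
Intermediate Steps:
$M{\left(u \right)} = \frac{-2 + u}{24 u}$ ($M{\left(u \right)} = \frac{\left(-2 + u\right) \frac{1}{u + \left(u + u\right)}}{8} = \frac{\left(-2 + u\right) \frac{1}{u + 2 u}}{8} = \frac{\left(-2 + u\right) \frac{1}{3 u}}{8} = \frac{\frac{1}{3} \frac{1}{u} \left(-2 + u\right)}{8} = \frac{-2 + u}{24 u}$)
$s{\left(B \right)} = - \frac{1}{12} + \frac{25 B}{24}$ ($s{\left(B \right)} = \frac{-2 + B}{24 B} B + B = \left(- \frac{1}{12} + \frac{B}{24}\right) + B = - \frac{1}{12} + \frac{25 B}{24}$)
$s{\left(116 \right)} - U = \left(- \frac{1}{12} + \frac{25}{24} \cdot 116\right) - 11940 = \left(- \frac{1}{12} + \frac{725}{6}\right) - 11940 = \frac{483}{4} - 11940 = - \frac{47277}{4}$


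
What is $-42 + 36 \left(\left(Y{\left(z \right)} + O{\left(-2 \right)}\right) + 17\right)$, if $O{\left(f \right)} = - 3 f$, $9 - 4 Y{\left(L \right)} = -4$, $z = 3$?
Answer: $903$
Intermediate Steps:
$Y{\left(L \right)} = \frac{13}{4}$ ($Y{\left(L \right)} = \frac{9}{4} - -1 = \frac{9}{4} + 1 = \frac{13}{4}$)
$-42 + 36 \left(\left(Y{\left(z \right)} + O{\left(-2 \right)}\right) + 17\right) = -42 + 36 \left(\left(\frac{13}{4} - -6\right) + 17\right) = -42 + 36 \left(\left(\frac{13}{4} + 6\right) + 17\right) = -42 + 36 \left(\frac{37}{4} + 17\right) = -42 + 36 \cdot \frac{105}{4} = -42 + 945 = 903$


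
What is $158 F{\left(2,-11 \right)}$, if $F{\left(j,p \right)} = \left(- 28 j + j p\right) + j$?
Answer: $-12008$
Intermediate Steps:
$F{\left(j,p \right)} = - 27 j + j p$
$158 F{\left(2,-11 \right)} = 158 \cdot 2 \left(-27 - 11\right) = 158 \cdot 2 \left(-38\right) = 158 \left(-76\right) = -12008$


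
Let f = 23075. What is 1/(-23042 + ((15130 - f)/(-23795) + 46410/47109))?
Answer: -74730577/1721843381437 ≈ -4.3401e-5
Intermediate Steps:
1/(-23042 + ((15130 - f)/(-23795) + 46410/47109)) = 1/(-23042 + ((15130 - 1*23075)/(-23795) + 46410/47109)) = 1/(-23042 + ((15130 - 23075)*(-1/23795) + 46410*(1/47109))) = 1/(-23042 + (-7945*(-1/23795) + 15470/15703)) = 1/(-23042 + (1589/4759 + 15470/15703)) = 1/(-23042 + 98573797/74730577) = 1/(-1721843381437/74730577) = -74730577/1721843381437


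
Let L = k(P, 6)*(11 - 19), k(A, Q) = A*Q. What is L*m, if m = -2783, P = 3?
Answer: 400752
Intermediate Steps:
L = -144 (L = (3*6)*(11 - 19) = 18*(-8) = -144)
L*m = -144*(-2783) = 400752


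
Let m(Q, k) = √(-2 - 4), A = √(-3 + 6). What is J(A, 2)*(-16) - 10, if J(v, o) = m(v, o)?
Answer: -10 - 16*I*√6 ≈ -10.0 - 39.192*I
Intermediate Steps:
A = √3 ≈ 1.7320
m(Q, k) = I*√6 (m(Q, k) = √(-6) = I*√6)
J(v, o) = I*√6
J(A, 2)*(-16) - 10 = (I*√6)*(-16) - 10 = -16*I*√6 - 10 = -10 - 16*I*√6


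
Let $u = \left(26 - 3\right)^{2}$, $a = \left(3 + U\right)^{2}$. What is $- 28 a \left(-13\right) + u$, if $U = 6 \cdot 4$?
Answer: $265885$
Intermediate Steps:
$U = 24$
$a = 729$ ($a = \left(3 + 24\right)^{2} = 27^{2} = 729$)
$u = 529$ ($u = 23^{2} = 529$)
$- 28 a \left(-13\right) + u = \left(-28\right) 729 \left(-13\right) + 529 = \left(-20412\right) \left(-13\right) + 529 = 265356 + 529 = 265885$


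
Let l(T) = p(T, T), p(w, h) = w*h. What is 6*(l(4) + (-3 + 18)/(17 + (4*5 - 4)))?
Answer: 1086/11 ≈ 98.727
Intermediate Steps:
p(w, h) = h*w
l(T) = T**2 (l(T) = T*T = T**2)
6*(l(4) + (-3 + 18)/(17 + (4*5 - 4))) = 6*(4**2 + (-3 + 18)/(17 + (4*5 - 4))) = 6*(16 + 15/(17 + (20 - 4))) = 6*(16 + 15/(17 + 16)) = 6*(16 + 15/33) = 6*(16 + 15*(1/33)) = 6*(16 + 5/11) = 6*(181/11) = 1086/11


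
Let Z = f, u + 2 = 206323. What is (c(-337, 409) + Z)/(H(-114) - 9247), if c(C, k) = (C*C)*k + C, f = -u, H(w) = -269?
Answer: -758083/156 ≈ -4859.5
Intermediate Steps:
u = 206321 (u = -2 + 206323 = 206321)
f = -206321 (f = -1*206321 = -206321)
Z = -206321
c(C, k) = C + k*C**2 (c(C, k) = C**2*k + C = k*C**2 + C = C + k*C**2)
(c(-337, 409) + Z)/(H(-114) - 9247) = (-337*(1 - 337*409) - 206321)/(-269 - 9247) = (-337*(1 - 137833) - 206321)/(-9516) = (-337*(-137832) - 206321)*(-1/9516) = (46449384 - 206321)*(-1/9516) = 46243063*(-1/9516) = -758083/156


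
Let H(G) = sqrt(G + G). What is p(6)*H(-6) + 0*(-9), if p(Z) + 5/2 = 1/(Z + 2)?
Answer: -19*I*sqrt(3)/4 ≈ -8.2272*I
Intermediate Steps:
H(G) = sqrt(2)*sqrt(G) (H(G) = sqrt(2*G) = sqrt(2)*sqrt(G))
p(Z) = -5/2 + 1/(2 + Z) (p(Z) = -5/2 + 1/(Z + 2) = -5/2 + 1/(2 + Z))
p(6)*H(-6) + 0*(-9) = ((-8 - 5*6)/(2*(2 + 6)))*(sqrt(2)*sqrt(-6)) + 0*(-9) = ((1/2)*(-8 - 30)/8)*(sqrt(2)*(I*sqrt(6))) + 0 = ((1/2)*(1/8)*(-38))*(2*I*sqrt(3)) + 0 = -19*I*sqrt(3)/4 + 0 = -19*I*sqrt(3)/4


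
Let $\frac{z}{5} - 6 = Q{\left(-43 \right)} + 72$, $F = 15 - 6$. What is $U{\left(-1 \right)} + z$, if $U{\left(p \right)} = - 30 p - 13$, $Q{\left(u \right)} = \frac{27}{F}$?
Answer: $422$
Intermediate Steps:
$F = 9$
$Q{\left(u \right)} = 3$ ($Q{\left(u \right)} = \frac{27}{9} = 27 \cdot \frac{1}{9} = 3$)
$U{\left(p \right)} = -13 - 30 p$
$z = 405$ ($z = 30 + 5 \left(3 + 72\right) = 30 + 5 \cdot 75 = 30 + 375 = 405$)
$U{\left(-1 \right)} + z = \left(-13 - -30\right) + 405 = \left(-13 + 30\right) + 405 = 17 + 405 = 422$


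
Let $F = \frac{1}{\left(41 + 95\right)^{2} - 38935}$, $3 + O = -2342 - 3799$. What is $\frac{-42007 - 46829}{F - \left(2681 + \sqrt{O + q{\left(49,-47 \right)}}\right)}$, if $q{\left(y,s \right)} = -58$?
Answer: $\frac{49747940816713920}{1502648863808621} - \frac{18555740361378 i \sqrt{6202}}{1502648863808621} \approx 33.107 - 0.97249 i$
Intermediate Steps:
$O = -6144$ ($O = -3 - 6141 = -6144$)
$F = - \frac{1}{20439}$ ($F = \frac{1}{136^{2} - 38935} = \frac{1}{18496 - 38935} = \frac{1}{-20439} = - \frac{1}{20439} \approx -4.8926 \cdot 10^{-5}$)
$\frac{-42007 - 46829}{F - \left(2681 + \sqrt{O + q{\left(49,-47 \right)}}\right)} = \frac{-42007 - 46829}{- \frac{1}{20439} - \left(2681 + \sqrt{-6144 - 58}\right)} = - \frac{88836}{- \frac{1}{20439} - \left(2681 + \sqrt{-6202}\right)} = - \frac{88836}{- \frac{1}{20439} - \left(2681 + i \sqrt{6202}\right)} = - \frac{88836}{- \frac{54796960}{20439} - i \sqrt{6202}}$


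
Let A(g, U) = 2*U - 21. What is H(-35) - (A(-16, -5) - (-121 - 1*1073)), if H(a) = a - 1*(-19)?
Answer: -1179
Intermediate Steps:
H(a) = 19 + a (H(a) = a + 19 = 19 + a)
A(g, U) = -21 + 2*U
H(-35) - (A(-16, -5) - (-121 - 1*1073)) = (19 - 35) - ((-21 + 2*(-5)) - (-121 - 1*1073)) = -16 - ((-21 - 10) - (-121 - 1073)) = -16 - (-31 - 1*(-1194)) = -16 - (-31 + 1194) = -16 - 1*1163 = -16 - 1163 = -1179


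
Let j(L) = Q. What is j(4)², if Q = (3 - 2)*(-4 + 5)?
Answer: 1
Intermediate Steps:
Q = 1 (Q = 1*1 = 1)
j(L) = 1
j(4)² = 1² = 1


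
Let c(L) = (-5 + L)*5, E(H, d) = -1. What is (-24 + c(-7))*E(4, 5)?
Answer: 84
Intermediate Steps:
c(L) = -25 + 5*L
(-24 + c(-7))*E(4, 5) = (-24 + (-25 + 5*(-7)))*(-1) = (-24 + (-25 - 35))*(-1) = (-24 - 60)*(-1) = -84*(-1) = 84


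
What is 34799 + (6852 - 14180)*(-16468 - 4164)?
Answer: 151226095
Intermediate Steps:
34799 + (6852 - 14180)*(-16468 - 4164) = 34799 - 7328*(-20632) = 34799 + 151191296 = 151226095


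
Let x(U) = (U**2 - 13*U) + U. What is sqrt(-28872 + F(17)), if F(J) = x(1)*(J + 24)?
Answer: I*sqrt(29323) ≈ 171.24*I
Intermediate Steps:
x(U) = U**2 - 12*U
F(J) = -264 - 11*J (F(J) = (1*(-12 + 1))*(J + 24) = (1*(-11))*(24 + J) = -11*(24 + J) = -264 - 11*J)
sqrt(-28872 + F(17)) = sqrt(-28872 + (-264 - 11*17)) = sqrt(-28872 + (-264 - 187)) = sqrt(-28872 - 451) = sqrt(-29323) = I*sqrt(29323)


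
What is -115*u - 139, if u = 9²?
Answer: -9454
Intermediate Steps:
u = 81
-115*u - 139 = -115*81 - 139 = -9315 - 139 = -9454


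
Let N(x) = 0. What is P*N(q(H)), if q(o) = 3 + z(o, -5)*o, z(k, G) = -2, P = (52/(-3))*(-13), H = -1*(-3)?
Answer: 0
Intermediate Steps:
H = 3
P = 676/3 (P = (52*(-⅓))*(-13) = -52/3*(-13) = 676/3 ≈ 225.33)
q(o) = 3 - 2*o
P*N(q(H)) = (676/3)*0 = 0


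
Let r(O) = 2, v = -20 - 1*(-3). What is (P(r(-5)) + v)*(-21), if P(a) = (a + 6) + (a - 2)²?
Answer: 189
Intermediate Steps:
v = -17 (v = -20 + 3 = -17)
P(a) = 6 + a + (-2 + a)² (P(a) = (6 + a) + (-2 + a)² = 6 + a + (-2 + a)²)
(P(r(-5)) + v)*(-21) = ((6 + 2 + (-2 + 2)²) - 17)*(-21) = ((6 + 2 + 0²) - 17)*(-21) = ((6 + 2 + 0) - 17)*(-21) = (8 - 17)*(-21) = -9*(-21) = 189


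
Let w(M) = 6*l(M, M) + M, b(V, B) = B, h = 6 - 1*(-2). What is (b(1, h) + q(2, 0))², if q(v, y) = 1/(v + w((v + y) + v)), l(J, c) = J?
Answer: 58081/900 ≈ 64.534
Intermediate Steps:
h = 8 (h = 6 + 2 = 8)
w(M) = 7*M (w(M) = 6*M + M = 7*M)
q(v, y) = 1/(7*y + 15*v) (q(v, y) = 1/(v + 7*((v + y) + v)) = 1/(v + 7*(y + 2*v)) = 1/(v + (7*y + 14*v)) = 1/(7*y + 15*v))
(b(1, h) + q(2, 0))² = (8 + 1/(7*0 + 15*2))² = (8 + 1/(0 + 30))² = (8 + 1/30)² = (241/30)² = 58081/900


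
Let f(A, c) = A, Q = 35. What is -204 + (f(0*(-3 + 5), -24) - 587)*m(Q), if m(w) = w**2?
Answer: -719279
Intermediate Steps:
-204 + (f(0*(-3 + 5), -24) - 587)*m(Q) = -204 + (0*(-3 + 5) - 587)*35**2 = -204 + (0*2 - 587)*1225 = -204 + (0 - 587)*1225 = -204 - 587*1225 = -204 - 719075 = -719279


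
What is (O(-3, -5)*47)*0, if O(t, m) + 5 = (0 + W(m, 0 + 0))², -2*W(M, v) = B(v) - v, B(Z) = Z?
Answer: 0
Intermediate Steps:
W(M, v) = 0 (W(M, v) = -(v - v)/2 = -½*0 = 0)
O(t, m) = -5 (O(t, m) = -5 + (0 + 0)² = -5 + 0² = -5 + 0 = -5)
(O(-3, -5)*47)*0 = -5*47*0 = -235*0 = 0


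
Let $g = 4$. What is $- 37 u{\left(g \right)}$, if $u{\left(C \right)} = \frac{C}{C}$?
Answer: $-37$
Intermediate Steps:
$u{\left(C \right)} = 1$
$- 37 u{\left(g \right)} = \left(-37\right) 1 = -37$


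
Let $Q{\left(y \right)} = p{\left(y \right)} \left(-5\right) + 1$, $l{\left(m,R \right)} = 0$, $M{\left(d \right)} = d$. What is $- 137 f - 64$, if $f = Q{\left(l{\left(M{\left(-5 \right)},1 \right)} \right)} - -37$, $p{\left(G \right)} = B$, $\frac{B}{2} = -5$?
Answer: $-12120$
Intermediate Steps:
$B = -10$ ($B = 2 \left(-5\right) = -10$)
$p{\left(G \right)} = -10$
$Q{\left(y \right)} = 51$ ($Q{\left(y \right)} = \left(-10\right) \left(-5\right) + 1 = 50 + 1 = 51$)
$f = 88$ ($f = 51 - -37 = 51 + 37 = 88$)
$- 137 f - 64 = \left(-137\right) 88 - 64 = -12056 - 64 = -12120$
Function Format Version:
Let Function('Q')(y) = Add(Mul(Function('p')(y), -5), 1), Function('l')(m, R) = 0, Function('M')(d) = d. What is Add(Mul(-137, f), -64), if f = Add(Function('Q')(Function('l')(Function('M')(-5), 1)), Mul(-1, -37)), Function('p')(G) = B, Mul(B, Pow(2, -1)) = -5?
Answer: -12120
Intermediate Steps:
B = -10 (B = Mul(2, -5) = -10)
Function('p')(G) = -10
Function('Q')(y) = 51 (Function('Q')(y) = Add(Mul(-10, -5), 1) = Add(50, 1) = 51)
f = 88 (f = Add(51, Mul(-1, -37)) = Add(51, 37) = 88)
Add(Mul(-137, f), -64) = Add(Mul(-137, 88), -64) = Add(-12056, -64) = -12120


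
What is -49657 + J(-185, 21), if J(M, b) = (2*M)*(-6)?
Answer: -47437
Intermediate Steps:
J(M, b) = -12*M
-49657 + J(-185, 21) = -49657 - 12*(-185) = -49657 + 2220 = -47437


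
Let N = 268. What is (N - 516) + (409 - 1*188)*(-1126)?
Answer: -249094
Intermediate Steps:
(N - 516) + (409 - 1*188)*(-1126) = (268 - 516) + (409 - 1*188)*(-1126) = -248 + (409 - 188)*(-1126) = -248 + 221*(-1126) = -248 - 248846 = -249094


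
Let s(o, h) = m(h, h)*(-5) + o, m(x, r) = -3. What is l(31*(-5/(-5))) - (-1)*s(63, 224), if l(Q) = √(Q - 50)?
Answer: 78 + I*√19 ≈ 78.0 + 4.3589*I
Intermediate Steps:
s(o, h) = 15 + o (s(o, h) = -3*(-5) + o = 15 + o)
l(Q) = √(-50 + Q)
l(31*(-5/(-5))) - (-1)*s(63, 224) = √(-50 + 31*(-5/(-5))) - (-1)*(15 + 63) = √(-50 + 31*(-5*(-⅕))) - (-1)*78 = √(-50 + 31*1) - 1*(-78) = √(-50 + 31) + 78 = √(-19) + 78 = I*√19 + 78 = 78 + I*√19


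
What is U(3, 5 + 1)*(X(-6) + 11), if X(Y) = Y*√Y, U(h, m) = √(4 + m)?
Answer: √10*(11 - 6*I*√6) ≈ 34.785 - 46.476*I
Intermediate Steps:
X(Y) = Y^(3/2)
U(3, 5 + 1)*(X(-6) + 11) = √(4 + (5 + 1))*((-6)^(3/2) + 11) = √(4 + 6)*(-6*I*√6 + 11) = √10*(11 - 6*I*√6)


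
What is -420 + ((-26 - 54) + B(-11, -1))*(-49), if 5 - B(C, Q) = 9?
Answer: 3696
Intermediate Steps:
B(C, Q) = -4 (B(C, Q) = 5 - 1*9 = 5 - 9 = -4)
-420 + ((-26 - 54) + B(-11, -1))*(-49) = -420 + ((-26 - 54) - 4)*(-49) = -420 + (-80 - 4)*(-49) = -420 - 84*(-49) = -420 + 4116 = 3696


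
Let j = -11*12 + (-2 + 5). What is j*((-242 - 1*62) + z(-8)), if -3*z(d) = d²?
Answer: 41968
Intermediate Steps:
z(d) = -d²/3
j = -129 (j = -132 + 3 = -129)
j*((-242 - 1*62) + z(-8)) = -129*((-242 - 1*62) - ⅓*(-8)²) = -129*((-242 - 62) - ⅓*64) = -129*(-304 - 64/3) = -129*(-976/3) = 41968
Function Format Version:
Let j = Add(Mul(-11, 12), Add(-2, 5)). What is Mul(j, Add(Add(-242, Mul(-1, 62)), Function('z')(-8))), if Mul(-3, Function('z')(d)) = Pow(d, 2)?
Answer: 41968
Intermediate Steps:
Function('z')(d) = Mul(Rational(-1, 3), Pow(d, 2))
j = -129 (j = Add(-132, 3) = -129)
Mul(j, Add(Add(-242, Mul(-1, 62)), Function('z')(-8))) = Mul(-129, Add(Add(-242, Mul(-1, 62)), Mul(Rational(-1, 3), Pow(-8, 2)))) = Mul(-129, Add(Add(-242, -62), Mul(Rational(-1, 3), 64))) = Mul(-129, Add(-304, Rational(-64, 3))) = Mul(-129, Rational(-976, 3)) = 41968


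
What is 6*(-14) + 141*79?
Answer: 11055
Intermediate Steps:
6*(-14) + 141*79 = -84 + 11139 = 11055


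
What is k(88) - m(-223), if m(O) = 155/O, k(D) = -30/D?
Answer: 3475/9812 ≈ 0.35416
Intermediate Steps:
k(88) - m(-223) = -30/88 - 155/(-223) = -30*1/88 - 155*(-1)/223 = -15/44 - 1*(-155/223) = -15/44 + 155/223 = 3475/9812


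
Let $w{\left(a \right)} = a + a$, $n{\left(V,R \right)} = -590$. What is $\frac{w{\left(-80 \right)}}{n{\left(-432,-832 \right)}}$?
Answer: $\frac{16}{59} \approx 0.27119$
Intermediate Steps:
$w{\left(a \right)} = 2 a$
$\frac{w{\left(-80 \right)}}{n{\left(-432,-832 \right)}} = \frac{2 \left(-80\right)}{-590} = \left(-160\right) \left(- \frac{1}{590}\right) = \frac{16}{59}$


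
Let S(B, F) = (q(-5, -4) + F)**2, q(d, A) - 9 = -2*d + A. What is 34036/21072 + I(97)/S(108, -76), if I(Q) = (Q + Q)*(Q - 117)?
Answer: 11222149/19602228 ≈ 0.57249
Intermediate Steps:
q(d, A) = 9 + A - 2*d (q(d, A) = 9 + (-2*d + A) = 9 + (A - 2*d) = 9 + A - 2*d)
S(B, F) = (15 + F)**2 (S(B, F) = ((9 - 4 - 2*(-5)) + F)**2 = ((9 - 4 + 10) + F)**2 = (15 + F)**2)
I(Q) = 2*Q*(-117 + Q) (I(Q) = (2*Q)*(-117 + Q) = 2*Q*(-117 + Q))
34036/21072 + I(97)/S(108, -76) = 34036/21072 + (2*97*(-117 + 97))/((15 - 76)**2) = 34036*(1/21072) + (2*97*(-20))/((-61)**2) = 8509/5268 - 3880/3721 = 11222149/19602228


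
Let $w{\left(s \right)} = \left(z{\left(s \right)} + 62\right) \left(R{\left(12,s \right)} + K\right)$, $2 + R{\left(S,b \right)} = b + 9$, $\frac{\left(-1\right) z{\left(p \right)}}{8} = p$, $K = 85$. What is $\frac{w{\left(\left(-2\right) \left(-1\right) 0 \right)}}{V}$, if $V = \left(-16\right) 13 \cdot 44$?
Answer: $- \frac{713}{1144} \approx -0.62325$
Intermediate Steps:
$z{\left(p \right)} = - 8 p$
$R{\left(S,b \right)} = 7 + b$ ($R{\left(S,b \right)} = -2 + \left(b + 9\right) = -2 + \left(9 + b\right) = 7 + b$)
$V = -9152$ ($V = \left(-208\right) 44 = -9152$)
$w{\left(s \right)} = \left(62 - 8 s\right) \left(92 + s\right)$ ($w{\left(s \right)} = \left(- 8 s + 62\right) \left(\left(7 + s\right) + 85\right) = \left(62 - 8 s\right) \left(92 + s\right)$)
$\frac{w{\left(\left(-2\right) \left(-1\right) 0 \right)}}{V} = \frac{5704 - 674 \left(-2\right) \left(-1\right) 0 - 8 \left(\left(-2\right) \left(-1\right) 0\right)^{2}}{-9152} = \left(5704 - 674 \cdot 2 \cdot 0 - 8 \left(2 \cdot 0\right)^{2}\right) \left(- \frac{1}{9152}\right) = \left(5704 - 0 - 8 \cdot 0^{2}\right) \left(- \frac{1}{9152}\right) = \left(5704 + 0 - 0\right) \left(- \frac{1}{9152}\right) = \left(5704 + 0 + 0\right) \left(- \frac{1}{9152}\right) = 5704 \left(- \frac{1}{9152}\right) = - \frac{713}{1144}$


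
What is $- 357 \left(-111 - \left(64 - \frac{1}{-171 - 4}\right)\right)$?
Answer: $\frac{1561926}{25} \approx 62477.0$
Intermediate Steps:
$- 357 \left(-111 - \left(64 - \frac{1}{-171 - 4}\right)\right) = - 357 \left(-111 - \left(64 - \frac{1}{-175}\right)\right) = - 357 \left(-111 - \frac{11201}{175}\right) = \left(-357\right) \left(- \frac{30626}{175}\right) = \frac{1561926}{25}$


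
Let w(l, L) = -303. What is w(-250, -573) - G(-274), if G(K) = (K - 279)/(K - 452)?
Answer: -220531/726 ≈ -303.76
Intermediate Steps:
G(K) = (-279 + K)/(-452 + K)
w(-250, -573) - G(-274) = -303 - (-279 - 274)/(-452 - 274) = -303 - (-553)/(-726) = -303 - (-1)*(-553)/726 = -303 - 1*553/726 = -303 - 553/726 = -220531/726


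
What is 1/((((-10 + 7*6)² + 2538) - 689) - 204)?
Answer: 1/2669 ≈ 0.00037467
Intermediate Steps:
1/((((-10 + 7*6)² + 2538) - 689) - 204) = 1/((((-10 + 42)² + 2538) - 689) - 204) = 1/(((32² + 2538) - 689) - 204) = 1/(((1024 + 2538) - 689) - 204) = 1/((3562 - 689) - 204) = 1/(2873 - 204) = 1/2669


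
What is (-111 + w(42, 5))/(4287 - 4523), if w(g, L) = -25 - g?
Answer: 89/118 ≈ 0.75424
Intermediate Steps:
(-111 + w(42, 5))/(4287 - 4523) = (-111 + (-25 - 1*42))/(4287 - 4523) = (-111 + (-25 - 42))/(-236) = (-111 - 67)*(-1/236) = -178*(-1/236) = 89/118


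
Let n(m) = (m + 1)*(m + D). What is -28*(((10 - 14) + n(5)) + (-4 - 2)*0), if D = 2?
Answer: -1064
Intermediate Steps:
n(m) = (1 + m)*(2 + m) (n(m) = (m + 1)*(m + 2) = (1 + m)*(2 + m))
-28*(((10 - 14) + n(5)) + (-4 - 2)*0) = -28*(((10 - 14) + (2 + 5**2 + 3*5)) + (-4 - 2)*0) = -28*((-4 + (2 + 25 + 15)) - 6*0) = -28*((-4 + 42) + 0) = -28*(38 + 0) = -28*38 = -1064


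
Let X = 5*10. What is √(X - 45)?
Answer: √5 ≈ 2.2361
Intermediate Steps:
X = 50
√(X - 45) = √(50 - 45) = √5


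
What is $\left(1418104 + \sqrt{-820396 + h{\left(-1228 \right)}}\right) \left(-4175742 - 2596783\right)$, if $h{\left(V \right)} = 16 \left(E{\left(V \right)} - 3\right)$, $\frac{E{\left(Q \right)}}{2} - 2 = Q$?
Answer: $-9604144792600 - 13545050 i \sqrt{214919} \approx -9.6042 \cdot 10^{12} - 6.2794 \cdot 10^{9} i$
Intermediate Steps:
$E{\left(Q \right)} = 4 + 2 Q$
$h{\left(V \right)} = 16 + 32 V$ ($h{\left(V \right)} = 16 \left(\left(4 + 2 V\right) - 3\right) = 16 \left(1 + 2 V\right) = 16 + 32 V$)
$\left(1418104 + \sqrt{-820396 + h{\left(-1228 \right)}}\right) \left(-4175742 - 2596783\right) = \left(1418104 + \sqrt{-820396 + \left(16 + 32 \left(-1228\right)\right)}\right) \left(-4175742 - 2596783\right) = \left(1418104 + \sqrt{-820396 + \left(16 - 39296\right)}\right) \left(-4175742 - 2596783\right) = \left(1418104 + \sqrt{-820396 - 39280}\right) \left(-4175742 - 2596783\right) = \left(1418104 + \sqrt{-859676}\right) \left(-4175742 - 2596783\right) = \left(1418104 + 2 i \sqrt{214919}\right) \left(-6772525\right) = -9604144792600 - 13545050 i \sqrt{214919}$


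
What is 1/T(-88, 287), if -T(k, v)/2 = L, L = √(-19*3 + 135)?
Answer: -√78/156 ≈ -0.056614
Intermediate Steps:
L = √78 (L = √(-57 + 135) = √78 ≈ 8.8318)
T(k, v) = -2*√78
1/T(-88, 287) = 1/(-2*√78) = -√78/156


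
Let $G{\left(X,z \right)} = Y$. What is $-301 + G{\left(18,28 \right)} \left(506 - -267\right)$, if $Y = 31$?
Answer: $23662$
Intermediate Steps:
$G{\left(X,z \right)} = 31$
$-301 + G{\left(18,28 \right)} \left(506 - -267\right) = -301 + 31 \left(506 - -267\right) = -301 + 31 \left(506 + 267\right) = -301 + 31 \cdot 773 = -301 + 23963 = 23662$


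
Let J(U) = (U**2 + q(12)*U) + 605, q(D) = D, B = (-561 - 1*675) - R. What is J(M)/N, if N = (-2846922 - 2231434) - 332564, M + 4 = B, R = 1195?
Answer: -196687/180364 ≈ -1.0905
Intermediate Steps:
B = -2431 (B = (-561 - 1*675) - 1*1195 = (-561 - 675) - 1195 = -1236 - 1195 = -2431)
M = -2435 (M = -4 - 2431 = -2435)
J(U) = 605 + U**2 + 12*U (J(U) = (U**2 + 12*U) + 605 = 605 + U**2 + 12*U)
N = -5410920 (N = -5078356 - 332564 = -5410920)
J(M)/N = (605 + (-2435)**2 + 12*(-2435))/(-5410920) = (605 + 5929225 - 29220)*(-1/5410920) = 5900610*(-1/5410920) = -196687/180364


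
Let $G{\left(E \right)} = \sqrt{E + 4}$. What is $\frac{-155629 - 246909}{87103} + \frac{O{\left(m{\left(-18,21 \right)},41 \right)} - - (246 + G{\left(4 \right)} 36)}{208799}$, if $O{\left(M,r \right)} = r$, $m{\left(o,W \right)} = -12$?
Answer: $- \frac{84024533301}{18187019297} + \frac{72 \sqrt{2}}{208799} \approx -4.6195$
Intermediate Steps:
$G{\left(E \right)} = \sqrt{4 + E}$
$\frac{-155629 - 246909}{87103} + \frac{O{\left(m{\left(-18,21 \right)},41 \right)} - - (246 + G{\left(4 \right)} 36)}{208799} = \frac{-155629 - 246909}{87103} + \frac{41 - - (246 + \sqrt{4 + 4} \cdot 36)}{208799} = \left(-402538\right) \frac{1}{87103} + \left(41 - - (246 + \sqrt{8} \cdot 36)\right) \frac{1}{208799} = - \frac{402538}{87103} + \left(41 - - (246 + 2 \sqrt{2} \cdot 36)\right) \frac{1}{208799} = - \frac{402538}{87103} + \left(41 - - (246 + 72 \sqrt{2})\right) \frac{1}{208799} = - \frac{402538}{87103} + \left(41 - \left(-246 - 72 \sqrt{2}\right)\right) \frac{1}{208799} = - \frac{402538}{87103} + \left(41 + \left(246 + 72 \sqrt{2}\right)\right) \frac{1}{208799} = - \frac{402538}{87103} + \left(287 + 72 \sqrt{2}\right) \frac{1}{208799} = - \frac{402538}{87103} + \left(\frac{287}{208799} + \frac{72 \sqrt{2}}{208799}\right) = - \frac{84024533301}{18187019297} + \frac{72 \sqrt{2}}{208799}$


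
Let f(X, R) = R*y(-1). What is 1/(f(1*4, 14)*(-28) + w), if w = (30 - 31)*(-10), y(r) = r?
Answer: 1/402 ≈ 0.0024876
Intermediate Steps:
f(X, R) = -R (f(X, R) = R*(-1) = -R)
w = 10 (w = -1*(-10) = 10)
1/(f(1*4, 14)*(-28) + w) = 1/(-1*14*(-28) + 10) = 1/(-14*(-28) + 10) = 1/(392 + 10) = 1/402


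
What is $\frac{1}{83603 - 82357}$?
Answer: $\frac{1}{1246} \approx 0.00080257$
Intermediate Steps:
$\frac{1}{83603 - 82357} = \frac{1}{1246}$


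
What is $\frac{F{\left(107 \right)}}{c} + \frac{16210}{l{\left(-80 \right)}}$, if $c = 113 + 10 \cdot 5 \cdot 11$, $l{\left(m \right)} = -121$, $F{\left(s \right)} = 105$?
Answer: $- \frac{3578175}{26741} \approx -133.81$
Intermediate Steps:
$c = 663$ ($c = 113 + 10 \cdot 55 = 113 + 550 = 663$)
$\frac{F{\left(107 \right)}}{c} + \frac{16210}{l{\left(-80 \right)}} = \frac{105}{663} + \frac{16210}{-121} = 105 \cdot \frac{1}{663} + 16210 \left(- \frac{1}{121}\right) = \frac{35}{221} - \frac{16210}{121} = - \frac{3578175}{26741}$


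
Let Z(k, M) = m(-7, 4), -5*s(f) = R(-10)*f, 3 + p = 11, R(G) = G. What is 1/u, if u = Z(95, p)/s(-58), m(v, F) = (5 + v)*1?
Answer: 58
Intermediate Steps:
m(v, F) = 5 + v
p = 8 (p = -3 + 11 = 8)
s(f) = 2*f (s(f) = -(-2)*f = 2*f)
Z(k, M) = -2 (Z(k, M) = 5 - 7 = -2)
u = 1/58 (u = -2/(2*(-58)) = -2/(-116) = -2*(-1/116) = 1/58 ≈ 0.017241)
1/u = 1/(1/58) = 58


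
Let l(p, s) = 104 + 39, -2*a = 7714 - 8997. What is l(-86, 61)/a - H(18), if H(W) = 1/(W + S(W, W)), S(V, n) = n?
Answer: 9013/46188 ≈ 0.19514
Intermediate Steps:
a = 1283/2 (a = -(7714 - 8997)/2 = -½*(-1283) = 1283/2 ≈ 641.50)
l(p, s) = 143
H(W) = 1/(2*W) (H(W) = 1/(W + W) = 1/(2*W))
l(-86, 61)/a - H(18) = 143/(1283/2) - 1/(2*18) = 143*(2/1283) - 1/(2*18) = 286/1283 - 1*1/36 = 286/1283 - 1/36 = 9013/46188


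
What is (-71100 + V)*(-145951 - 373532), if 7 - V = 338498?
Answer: 212775561453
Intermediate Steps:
V = -338491 (V = 7 - 1*338498 = 7 - 338498 = -338491)
(-71100 + V)*(-145951 - 373532) = (-71100 - 338491)*(-145951 - 373532) = -409591*(-519483) = 212775561453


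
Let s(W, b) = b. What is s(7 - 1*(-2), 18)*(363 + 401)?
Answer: 13752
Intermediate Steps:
s(7 - 1*(-2), 18)*(363 + 401) = 18*(363 + 401) = 18*764 = 13752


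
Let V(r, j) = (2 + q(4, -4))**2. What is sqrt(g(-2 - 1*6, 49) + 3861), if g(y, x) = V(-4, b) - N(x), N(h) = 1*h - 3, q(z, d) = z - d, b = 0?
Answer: 3*sqrt(435) ≈ 62.570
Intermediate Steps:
N(h) = -3 + h (N(h) = h - 3 = -3 + h)
V(r, j) = 100 (V(r, j) = (2 + (4 - 1*(-4)))**2 = (2 + (4 + 4))**2 = (2 + 8)**2 = 10**2 = 100)
g(y, x) = 103 - x (g(y, x) = 100 - (-3 + x) = 100 + (3 - x) = 103 - x)
sqrt(g(-2 - 1*6, 49) + 3861) = sqrt((103 - 1*49) + 3861) = sqrt((103 - 49) + 3861) = sqrt(54 + 3861) = sqrt(3915) = 3*sqrt(435)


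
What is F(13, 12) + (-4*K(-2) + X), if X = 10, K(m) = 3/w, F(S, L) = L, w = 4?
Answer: 19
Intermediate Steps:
K(m) = ¾ (K(m) = 3/4 = 3*(¼) = ¾)
F(13, 12) + (-4*K(-2) + X) = 12 + (-4*¾ + 10) = 12 + (-3 + 10) = 12 + 7 = 19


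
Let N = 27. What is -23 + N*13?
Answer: 328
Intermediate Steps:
-23 + N*13 = -23 + 27*13 = -23 + 351 = 328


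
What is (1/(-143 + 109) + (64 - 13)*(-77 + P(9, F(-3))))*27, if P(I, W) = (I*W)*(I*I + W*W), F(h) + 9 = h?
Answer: -1141282413/34 ≈ -3.3567e+7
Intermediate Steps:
F(h) = -9 + h
P(I, W) = I*W*(I² + W²) (P(I, W) = (I*W)*(I² + W²) = I*W*(I² + W²))
(1/(-143 + 109) + (64 - 13)*(-77 + P(9, F(-3))))*27 = (1/(-143 + 109) + (64 - 13)*(-77 + 9*(-9 - 3)*(9² + (-9 - 3)²)))*27 = (1/(-34) + 51*(-77 + 9*(-12)*(81 + (-12)²)))*27 = (-1/34 + 51*(-77 + 9*(-12)*(81 + 144)))*27 = (-1/34 + 51*(-77 + 9*(-12)*225))*27 = (-1/34 + 51*(-77 - 24300))*27 = (-1/34 + 51*(-24377))*27 = (-1/34 - 1243227)*27 = -42269719/34*27 = -1141282413/34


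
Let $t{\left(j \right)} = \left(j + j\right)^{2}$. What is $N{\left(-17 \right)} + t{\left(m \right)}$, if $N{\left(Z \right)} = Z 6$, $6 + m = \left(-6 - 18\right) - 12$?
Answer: $6954$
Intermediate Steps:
$m = -42$ ($m = -6 - 36 = -42$)
$N{\left(Z \right)} = 6 Z$
$t{\left(j \right)} = 4 j^{2}$ ($t{\left(j \right)} = \left(2 j\right)^{2} = 4 j^{2}$)
$N{\left(-17 \right)} + t{\left(m \right)} = 6 \left(-17\right) + 4 \left(-42\right)^{2} = -102 + 4 \cdot 1764 = -102 + 7056 = 6954$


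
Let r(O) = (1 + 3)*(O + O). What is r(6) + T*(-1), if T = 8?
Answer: 40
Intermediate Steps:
r(O) = 8*O (r(O) = 4*(2*O) = 8*O)
r(6) + T*(-1) = 8*6 + 8*(-1) = 48 - 8 = 40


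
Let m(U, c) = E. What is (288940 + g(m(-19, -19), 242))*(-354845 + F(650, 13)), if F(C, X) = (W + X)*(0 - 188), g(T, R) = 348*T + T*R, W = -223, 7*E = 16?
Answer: -640827987300/7 ≈ -9.1547e+10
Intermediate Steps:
E = 16/7 (E = (⅐)*16 = 16/7 ≈ 2.2857)
m(U, c) = 16/7
g(T, R) = 348*T + R*T
F(C, X) = 41924 - 188*X (F(C, X) = (-223 + X)*(0 - 188) = (-223 + X)*(-188) = 41924 - 188*X)
(288940 + g(m(-19, -19), 242))*(-354845 + F(650, 13)) = (288940 + 16*(348 + 242)/7)*(-354845 + (41924 - 188*13)) = (288940 + (16/7)*590)*(-354845 + (41924 - 2444)) = (288940 + 9440/7)*(-354845 + 39480) = (2032020/7)*(-315365) = -640827987300/7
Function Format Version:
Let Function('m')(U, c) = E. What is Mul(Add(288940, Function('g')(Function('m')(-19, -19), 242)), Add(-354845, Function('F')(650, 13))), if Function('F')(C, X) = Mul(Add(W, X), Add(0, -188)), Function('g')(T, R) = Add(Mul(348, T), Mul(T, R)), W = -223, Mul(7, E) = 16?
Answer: Rational(-640827987300, 7) ≈ -9.1547e+10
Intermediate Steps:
E = Rational(16, 7) (E = Mul(Rational(1, 7), 16) = Rational(16, 7) ≈ 2.2857)
Function('m')(U, c) = Rational(16, 7)
Function('g')(T, R) = Add(Mul(348, T), Mul(R, T))
Function('F')(C, X) = Add(41924, Mul(-188, X)) (Function('F')(C, X) = Mul(Add(-223, X), Add(0, -188)) = Mul(Add(-223, X), -188) = Add(41924, Mul(-188, X)))
Mul(Add(288940, Function('g')(Function('m')(-19, -19), 242)), Add(-354845, Function('F')(650, 13))) = Mul(Add(288940, Mul(Rational(16, 7), Add(348, 242))), Add(-354845, Add(41924, Mul(-188, 13)))) = Mul(Add(288940, Mul(Rational(16, 7), 590)), Add(-354845, Add(41924, -2444))) = Mul(Add(288940, Rational(9440, 7)), Add(-354845, 39480)) = Mul(Rational(2032020, 7), -315365) = Rational(-640827987300, 7)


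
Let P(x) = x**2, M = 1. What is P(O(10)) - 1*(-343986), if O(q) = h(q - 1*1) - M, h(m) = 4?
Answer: 343995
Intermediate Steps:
O(q) = 3 (O(q) = 4 - 1*1 = 4 - 1 = 3)
P(O(10)) - 1*(-343986) = 3**2 - 1*(-343986) = 9 + 343986 = 343995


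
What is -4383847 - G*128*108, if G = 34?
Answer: -4853863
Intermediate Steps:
-4383847 - G*128*108 = -4383847 - 34*128*108 = -4383847 - 4352*108 = -4383847 - 1*470016 = -4383847 - 470016 = -4853863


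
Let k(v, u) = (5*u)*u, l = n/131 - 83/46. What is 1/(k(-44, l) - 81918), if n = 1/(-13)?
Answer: -6136842244/502617880213867 ≈ -1.2210e-5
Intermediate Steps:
n = -1/13 ≈ -0.076923
l = -141395/78338 (l = -1/13/131 - 83/46 = -1/13*1/131 - 83*1/46 = -1/1703 - 83/46 = -141395/78338 ≈ -1.8049)
k(v, u) = 5*u²
1/(k(-44, l) - 81918) = 1/(5*(-141395/78338)² - 81918) = 1/(5*(19992546025/6136842244) - 81918) = 1/(99962730125/6136842244 - 81918) = 1/(-502617880213867/6136842244) = -6136842244/502617880213867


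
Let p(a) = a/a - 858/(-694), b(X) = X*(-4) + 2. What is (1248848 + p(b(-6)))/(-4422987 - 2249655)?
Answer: -72225172/385901129 ≈ -0.18716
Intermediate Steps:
b(X) = 2 - 4*X (b(X) = -4*X + 2 = 2 - 4*X)
p(a) = 776/347 (p(a) = 1 - 858*(-1/694) = 1 + 429/347 = 776/347)
(1248848 + p(b(-6)))/(-4422987 - 2249655) = (1248848 + 776/347)/(-4422987 - 2249655) = (433351032/347)/(-6672642) = (433351032/347)*(-1/6672642) = -72225172/385901129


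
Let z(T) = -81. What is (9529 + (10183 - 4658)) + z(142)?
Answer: 14973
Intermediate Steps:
(9529 + (10183 - 4658)) + z(142) = (9529 + (10183 - 4658)) - 81 = (9529 + 5525) - 81 = 15054 - 81 = 14973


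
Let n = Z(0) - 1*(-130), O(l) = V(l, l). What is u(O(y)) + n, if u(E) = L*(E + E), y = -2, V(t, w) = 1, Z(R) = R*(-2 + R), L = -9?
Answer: 112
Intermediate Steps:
O(l) = 1
u(E) = -18*E (u(E) = -9*(E + E) = -18*E)
n = 130 (n = 0*(-2 + 0) - 1*(-130) = 0*(-2) + 130 = 0 + 130 = 130)
u(O(y)) + n = -18*1 + 130 = -18 + 130 = 112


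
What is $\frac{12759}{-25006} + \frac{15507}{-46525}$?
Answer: $- \frac{981380517}{1163404150} \approx -0.84354$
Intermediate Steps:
$\frac{12759}{-25006} + \frac{15507}{-46525} = 12759 \left(- \frac{1}{25006}\right) + 15507 \left(- \frac{1}{46525}\right) = - \frac{12759}{25006} - \frac{15507}{46525} = - \frac{981380517}{1163404150}$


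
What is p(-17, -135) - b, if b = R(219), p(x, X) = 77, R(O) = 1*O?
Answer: -142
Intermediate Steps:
R(O) = O
b = 219
p(-17, -135) - b = 77 - 1*219 = 77 - 219 = -142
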